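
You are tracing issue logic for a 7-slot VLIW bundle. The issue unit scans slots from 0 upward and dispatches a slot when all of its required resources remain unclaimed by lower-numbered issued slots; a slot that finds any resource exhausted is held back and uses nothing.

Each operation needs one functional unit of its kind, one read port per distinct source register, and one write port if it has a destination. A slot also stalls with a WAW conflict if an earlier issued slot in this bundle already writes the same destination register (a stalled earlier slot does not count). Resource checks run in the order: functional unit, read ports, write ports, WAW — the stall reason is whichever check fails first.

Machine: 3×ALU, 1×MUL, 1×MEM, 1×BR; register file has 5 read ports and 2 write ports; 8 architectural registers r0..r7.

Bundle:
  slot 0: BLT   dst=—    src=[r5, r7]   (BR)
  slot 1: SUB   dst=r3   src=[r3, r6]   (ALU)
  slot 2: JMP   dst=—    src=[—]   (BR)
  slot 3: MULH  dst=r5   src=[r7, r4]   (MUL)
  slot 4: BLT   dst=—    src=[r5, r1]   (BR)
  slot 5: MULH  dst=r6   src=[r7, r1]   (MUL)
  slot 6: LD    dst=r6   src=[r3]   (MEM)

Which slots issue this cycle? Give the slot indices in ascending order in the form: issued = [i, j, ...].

(0) want 1×BR +2rd +0wr — yes → AL3|MU1|ME1|BR0|rd3|wr2
(1) want 1×ALU +2rd +1wr — yes → AL2|MU1|ME1|BR0|rd1|wr1
(2) want 1×BR +0rd +0wr — FU → AL2|MU1|ME1|BR0|rd1|wr1
(3) want 1×MUL +2rd +1wr — RD_PORT → AL2|MU1|ME1|BR0|rd1|wr1
(4) want 1×BR +2rd +0wr — FU → AL2|MU1|ME1|BR0|rd1|wr1
(5) want 1×MUL +2rd +1wr — RD_PORT → AL2|MU1|ME1|BR0|rd1|wr1
(6) want 1×MEM +1rd +1wr — yes → AL2|MU1|ME0|BR0|rd0|wr0

issued = [0, 1, 6]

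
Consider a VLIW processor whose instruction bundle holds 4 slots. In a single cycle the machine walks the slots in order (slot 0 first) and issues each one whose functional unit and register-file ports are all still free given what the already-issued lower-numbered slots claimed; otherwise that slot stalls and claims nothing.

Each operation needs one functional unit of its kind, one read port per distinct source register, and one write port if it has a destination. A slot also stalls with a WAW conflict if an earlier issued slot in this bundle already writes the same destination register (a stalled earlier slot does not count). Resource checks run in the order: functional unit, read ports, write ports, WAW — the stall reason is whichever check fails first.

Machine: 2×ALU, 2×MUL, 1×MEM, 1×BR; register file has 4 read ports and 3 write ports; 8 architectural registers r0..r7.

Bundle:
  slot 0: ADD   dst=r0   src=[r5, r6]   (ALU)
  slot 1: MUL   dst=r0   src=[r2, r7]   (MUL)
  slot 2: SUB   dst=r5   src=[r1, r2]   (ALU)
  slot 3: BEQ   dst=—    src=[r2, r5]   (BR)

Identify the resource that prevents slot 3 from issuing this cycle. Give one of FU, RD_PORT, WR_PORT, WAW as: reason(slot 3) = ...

reason(slot 3) = RD_PORT

  0. ALU→r0 ⇒ go  {1A/2Mu/1Ld/1B | 2r 2w}
  1. MUL→r0 ⇒ no(WAW)  {1A/2Mu/1Ld/1B | 2r 2w}
  2. ALU→r5 ⇒ go  {0A/2Mu/1Ld/1B | 0r 1w}
  3. BR ⇒ no(RD_PORT)  {0A/2Mu/1Ld/1B | 0r 1w}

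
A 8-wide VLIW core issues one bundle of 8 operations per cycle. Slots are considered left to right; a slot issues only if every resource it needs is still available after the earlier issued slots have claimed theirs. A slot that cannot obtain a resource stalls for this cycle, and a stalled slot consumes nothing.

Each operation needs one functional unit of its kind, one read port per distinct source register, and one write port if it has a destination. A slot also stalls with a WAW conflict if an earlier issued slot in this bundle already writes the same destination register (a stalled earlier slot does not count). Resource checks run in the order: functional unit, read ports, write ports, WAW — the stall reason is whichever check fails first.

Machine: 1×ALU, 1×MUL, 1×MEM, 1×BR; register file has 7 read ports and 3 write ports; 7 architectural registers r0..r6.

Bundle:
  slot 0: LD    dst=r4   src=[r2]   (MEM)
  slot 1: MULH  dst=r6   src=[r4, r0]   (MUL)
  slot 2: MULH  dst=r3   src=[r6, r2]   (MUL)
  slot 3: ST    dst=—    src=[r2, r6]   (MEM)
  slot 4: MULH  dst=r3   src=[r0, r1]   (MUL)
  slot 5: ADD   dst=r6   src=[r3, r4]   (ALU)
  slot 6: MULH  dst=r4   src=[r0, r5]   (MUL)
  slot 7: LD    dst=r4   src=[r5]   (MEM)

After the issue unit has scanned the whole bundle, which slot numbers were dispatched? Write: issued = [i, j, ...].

issued = [0, 1]

[0] MEM needs rd=1 wr=1: ok; after: ALU=1 MUL=1 MEM=0 BR=1, R=6, W=2
[1] MUL needs rd=2 wr=1: ok; after: ALU=1 MUL=0 MEM=0 BR=1, R=4, W=1
[2] MUL needs rd=2 wr=1: FU; after: ALU=1 MUL=0 MEM=0 BR=1, R=4, W=1
[3] MEM needs rd=2 wr=0: FU; after: ALU=1 MUL=0 MEM=0 BR=1, R=4, W=1
[4] MUL needs rd=2 wr=1: FU; after: ALU=1 MUL=0 MEM=0 BR=1, R=4, W=1
[5] ALU needs rd=2 wr=1: WAW; after: ALU=1 MUL=0 MEM=0 BR=1, R=4, W=1
[6] MUL needs rd=2 wr=1: FU; after: ALU=1 MUL=0 MEM=0 BR=1, R=4, W=1
[7] MEM needs rd=1 wr=1: FU; after: ALU=1 MUL=0 MEM=0 BR=1, R=4, W=1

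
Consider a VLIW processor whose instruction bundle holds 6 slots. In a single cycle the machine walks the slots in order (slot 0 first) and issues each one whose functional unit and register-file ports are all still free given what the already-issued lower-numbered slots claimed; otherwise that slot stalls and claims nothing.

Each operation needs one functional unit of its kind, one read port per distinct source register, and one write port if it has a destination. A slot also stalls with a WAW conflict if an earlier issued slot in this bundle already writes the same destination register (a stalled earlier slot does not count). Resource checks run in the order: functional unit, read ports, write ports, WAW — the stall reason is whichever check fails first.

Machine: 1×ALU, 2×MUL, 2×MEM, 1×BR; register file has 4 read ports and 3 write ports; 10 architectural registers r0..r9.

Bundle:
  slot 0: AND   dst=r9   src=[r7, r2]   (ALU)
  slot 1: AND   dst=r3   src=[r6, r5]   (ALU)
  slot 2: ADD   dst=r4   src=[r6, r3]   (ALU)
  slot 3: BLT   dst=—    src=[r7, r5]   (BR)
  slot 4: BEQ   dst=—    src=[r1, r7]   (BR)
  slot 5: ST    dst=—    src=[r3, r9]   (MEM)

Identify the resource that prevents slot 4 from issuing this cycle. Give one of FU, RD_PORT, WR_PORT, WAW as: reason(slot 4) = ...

reason(slot 4) = FU

[0] ALU needs rd=2 wr=1: ok; after: ALU=0 MUL=2 MEM=2 BR=1, R=2, W=2
[1] ALU needs rd=2 wr=1: FU; after: ALU=0 MUL=2 MEM=2 BR=1, R=2, W=2
[2] ALU needs rd=2 wr=1: FU; after: ALU=0 MUL=2 MEM=2 BR=1, R=2, W=2
[3] BR needs rd=2 wr=0: ok; after: ALU=0 MUL=2 MEM=2 BR=0, R=0, W=2
[4] BR needs rd=2 wr=0: FU; after: ALU=0 MUL=2 MEM=2 BR=0, R=0, W=2
[5] MEM needs rd=2 wr=0: RD_PORT; after: ALU=0 MUL=2 MEM=2 BR=0, R=0, W=2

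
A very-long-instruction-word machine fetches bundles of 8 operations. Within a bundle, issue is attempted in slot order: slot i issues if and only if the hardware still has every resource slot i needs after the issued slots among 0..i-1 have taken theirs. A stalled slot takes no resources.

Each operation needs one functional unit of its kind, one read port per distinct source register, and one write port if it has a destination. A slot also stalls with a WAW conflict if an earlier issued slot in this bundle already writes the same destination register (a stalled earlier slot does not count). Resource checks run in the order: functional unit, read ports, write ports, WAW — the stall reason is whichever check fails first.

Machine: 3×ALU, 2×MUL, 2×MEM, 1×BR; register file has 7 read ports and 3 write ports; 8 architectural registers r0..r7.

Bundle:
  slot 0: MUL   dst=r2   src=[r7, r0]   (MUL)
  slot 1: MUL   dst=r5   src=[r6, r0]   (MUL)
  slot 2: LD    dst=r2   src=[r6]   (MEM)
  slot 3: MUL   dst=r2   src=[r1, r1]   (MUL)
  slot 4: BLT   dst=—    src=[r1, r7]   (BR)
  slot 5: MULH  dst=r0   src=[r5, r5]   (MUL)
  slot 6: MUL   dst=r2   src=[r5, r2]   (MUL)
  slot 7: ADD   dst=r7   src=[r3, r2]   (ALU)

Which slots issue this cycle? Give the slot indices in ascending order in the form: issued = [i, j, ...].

issued = [0, 1, 4]

slot 0 (MUL): ISSUE — free A3,Mu1,Ld2,B1 rp5 wp2
slot 1 (MUL): ISSUE — free A3,Mu0,Ld2,B1 rp3 wp1
slot 2 (MEM): stall WAW — free A3,Mu0,Ld2,B1 rp3 wp1
slot 3 (MUL): stall FU — free A3,Mu0,Ld2,B1 rp3 wp1
slot 4 (BR): ISSUE — free A3,Mu0,Ld2,B0 rp1 wp1
slot 5 (MUL): stall FU — free A3,Mu0,Ld2,B0 rp1 wp1
slot 6 (MUL): stall FU — free A3,Mu0,Ld2,B0 rp1 wp1
slot 7 (ALU): stall RD_PORT — free A3,Mu0,Ld2,B0 rp1 wp1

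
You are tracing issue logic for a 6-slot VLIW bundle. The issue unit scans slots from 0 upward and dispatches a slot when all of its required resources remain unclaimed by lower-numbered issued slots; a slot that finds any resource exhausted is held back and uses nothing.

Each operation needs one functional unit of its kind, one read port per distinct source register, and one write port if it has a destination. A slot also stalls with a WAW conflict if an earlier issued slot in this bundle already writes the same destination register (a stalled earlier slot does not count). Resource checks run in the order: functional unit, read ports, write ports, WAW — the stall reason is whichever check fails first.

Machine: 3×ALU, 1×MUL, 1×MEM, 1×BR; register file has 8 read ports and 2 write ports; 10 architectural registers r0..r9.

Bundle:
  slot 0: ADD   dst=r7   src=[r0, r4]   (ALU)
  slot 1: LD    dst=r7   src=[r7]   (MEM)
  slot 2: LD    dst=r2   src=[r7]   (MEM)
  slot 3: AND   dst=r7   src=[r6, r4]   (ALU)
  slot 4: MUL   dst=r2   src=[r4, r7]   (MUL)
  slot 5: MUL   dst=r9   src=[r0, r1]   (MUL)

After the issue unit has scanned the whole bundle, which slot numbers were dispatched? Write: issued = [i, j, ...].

  0. ALU→r7 ⇒ go  {2A/1Mu/1Ld/1B | 6r 1w}
  1. MEM→r7 ⇒ no(WAW)  {2A/1Mu/1Ld/1B | 6r 1w}
  2. MEM→r2 ⇒ go  {2A/1Mu/0Ld/1B | 5r 0w}
  3. ALU→r7 ⇒ no(WR_PORT)  {2A/1Mu/0Ld/1B | 5r 0w}
  4. MUL→r2 ⇒ no(WR_PORT)  {2A/1Mu/0Ld/1B | 5r 0w}
  5. MUL→r9 ⇒ no(WR_PORT)  {2A/1Mu/0Ld/1B | 5r 0w}

issued = [0, 2]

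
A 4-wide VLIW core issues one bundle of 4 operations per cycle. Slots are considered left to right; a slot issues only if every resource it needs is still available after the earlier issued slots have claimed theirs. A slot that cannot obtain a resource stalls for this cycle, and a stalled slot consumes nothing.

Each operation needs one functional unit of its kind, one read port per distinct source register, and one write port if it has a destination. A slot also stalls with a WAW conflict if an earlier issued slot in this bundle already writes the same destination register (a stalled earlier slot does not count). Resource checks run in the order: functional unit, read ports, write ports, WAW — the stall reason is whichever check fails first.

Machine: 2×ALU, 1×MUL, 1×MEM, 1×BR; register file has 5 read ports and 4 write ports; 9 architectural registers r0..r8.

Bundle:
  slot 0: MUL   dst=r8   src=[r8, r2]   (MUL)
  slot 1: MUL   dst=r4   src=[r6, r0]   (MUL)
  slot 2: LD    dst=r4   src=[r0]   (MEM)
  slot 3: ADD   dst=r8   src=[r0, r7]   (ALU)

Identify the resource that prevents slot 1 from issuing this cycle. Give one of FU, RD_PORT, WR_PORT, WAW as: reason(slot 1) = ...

reason(slot 1) = FU

#0 MUL src=r8,r2 dispatched  <A:2 Mu:0 Ld:1 B:1 rd:3 wr:3>
#1 MUL src=r6,r0 held:FU  <A:2 Mu:0 Ld:1 B:1 rd:3 wr:3>
#2 MEM src=r0 dispatched  <A:2 Mu:0 Ld:0 B:1 rd:2 wr:2>
#3 ALU src=r0,r7 held:WAW  <A:2 Mu:0 Ld:0 B:1 rd:2 wr:2>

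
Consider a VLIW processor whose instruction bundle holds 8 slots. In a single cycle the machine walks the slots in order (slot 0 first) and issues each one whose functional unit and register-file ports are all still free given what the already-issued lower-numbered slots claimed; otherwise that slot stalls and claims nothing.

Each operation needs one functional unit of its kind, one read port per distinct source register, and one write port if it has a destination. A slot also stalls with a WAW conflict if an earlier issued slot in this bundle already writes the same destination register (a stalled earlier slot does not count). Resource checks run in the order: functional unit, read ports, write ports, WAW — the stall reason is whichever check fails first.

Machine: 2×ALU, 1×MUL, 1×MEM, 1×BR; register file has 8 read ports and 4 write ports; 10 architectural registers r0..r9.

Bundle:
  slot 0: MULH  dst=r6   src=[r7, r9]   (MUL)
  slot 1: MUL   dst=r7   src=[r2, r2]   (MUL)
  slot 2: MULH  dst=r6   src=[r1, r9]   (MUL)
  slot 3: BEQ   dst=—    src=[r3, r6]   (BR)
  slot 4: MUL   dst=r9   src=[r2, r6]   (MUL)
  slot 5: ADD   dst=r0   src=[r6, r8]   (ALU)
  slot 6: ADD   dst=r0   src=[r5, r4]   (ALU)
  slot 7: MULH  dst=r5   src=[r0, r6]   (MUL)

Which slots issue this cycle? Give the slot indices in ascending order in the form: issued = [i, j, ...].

  0. MUL→r6 ⇒ go  {2A/0Mu/1Ld/1B | 6r 3w}
  1. MUL→r7 ⇒ no(FU)  {2A/0Mu/1Ld/1B | 6r 3w}
  2. MUL→r6 ⇒ no(FU)  {2A/0Mu/1Ld/1B | 6r 3w}
  3. BR ⇒ go  {2A/0Mu/1Ld/0B | 4r 3w}
  4. MUL→r9 ⇒ no(FU)  {2A/0Mu/1Ld/0B | 4r 3w}
  5. ALU→r0 ⇒ go  {1A/0Mu/1Ld/0B | 2r 2w}
  6. ALU→r0 ⇒ no(WAW)  {1A/0Mu/1Ld/0B | 2r 2w}
  7. MUL→r5 ⇒ no(FU)  {1A/0Mu/1Ld/0B | 2r 2w}

issued = [0, 3, 5]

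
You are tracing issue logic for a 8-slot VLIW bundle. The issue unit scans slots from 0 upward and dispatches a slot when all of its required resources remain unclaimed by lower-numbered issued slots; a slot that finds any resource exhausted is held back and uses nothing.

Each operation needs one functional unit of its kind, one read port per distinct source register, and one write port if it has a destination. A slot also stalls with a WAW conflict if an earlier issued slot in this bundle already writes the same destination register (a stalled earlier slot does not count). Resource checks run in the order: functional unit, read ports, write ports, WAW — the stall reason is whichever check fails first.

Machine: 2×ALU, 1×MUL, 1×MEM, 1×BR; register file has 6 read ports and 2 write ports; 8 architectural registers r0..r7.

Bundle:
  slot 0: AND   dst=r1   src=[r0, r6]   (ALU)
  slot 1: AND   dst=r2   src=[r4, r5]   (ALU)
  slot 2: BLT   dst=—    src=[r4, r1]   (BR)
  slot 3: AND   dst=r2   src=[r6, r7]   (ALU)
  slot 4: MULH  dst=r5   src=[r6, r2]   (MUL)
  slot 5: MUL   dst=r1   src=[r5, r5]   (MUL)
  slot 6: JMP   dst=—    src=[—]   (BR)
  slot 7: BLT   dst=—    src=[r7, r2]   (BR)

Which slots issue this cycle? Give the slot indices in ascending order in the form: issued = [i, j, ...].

slot 0 (ALU): ISSUE — free A1,Mu1,Ld1,B1 rp4 wp1
slot 1 (ALU): ISSUE — free A0,Mu1,Ld1,B1 rp2 wp0
slot 2 (BR): ISSUE — free A0,Mu1,Ld1,B0 rp0 wp0
slot 3 (ALU): stall FU — free A0,Mu1,Ld1,B0 rp0 wp0
slot 4 (MUL): stall RD_PORT — free A0,Mu1,Ld1,B0 rp0 wp0
slot 5 (MUL): stall RD_PORT — free A0,Mu1,Ld1,B0 rp0 wp0
slot 6 (BR): stall FU — free A0,Mu1,Ld1,B0 rp0 wp0
slot 7 (BR): stall FU — free A0,Mu1,Ld1,B0 rp0 wp0

issued = [0, 1, 2]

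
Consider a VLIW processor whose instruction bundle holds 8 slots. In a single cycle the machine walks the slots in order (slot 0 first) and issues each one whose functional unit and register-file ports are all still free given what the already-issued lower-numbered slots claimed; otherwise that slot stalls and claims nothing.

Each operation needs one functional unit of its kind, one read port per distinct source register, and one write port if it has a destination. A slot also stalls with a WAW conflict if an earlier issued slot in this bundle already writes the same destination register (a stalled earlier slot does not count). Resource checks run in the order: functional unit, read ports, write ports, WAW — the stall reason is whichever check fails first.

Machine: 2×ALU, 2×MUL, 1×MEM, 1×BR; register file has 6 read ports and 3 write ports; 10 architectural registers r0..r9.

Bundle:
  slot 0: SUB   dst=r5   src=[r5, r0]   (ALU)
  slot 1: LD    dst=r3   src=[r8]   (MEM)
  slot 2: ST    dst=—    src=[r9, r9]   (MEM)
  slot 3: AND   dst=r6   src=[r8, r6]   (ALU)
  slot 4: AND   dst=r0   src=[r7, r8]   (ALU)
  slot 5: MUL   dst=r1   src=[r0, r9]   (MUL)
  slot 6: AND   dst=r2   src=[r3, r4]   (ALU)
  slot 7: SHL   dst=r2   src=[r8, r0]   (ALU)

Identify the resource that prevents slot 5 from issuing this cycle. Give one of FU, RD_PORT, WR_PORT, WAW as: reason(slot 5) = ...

reason(slot 5) = RD_PORT

slot 0 (ALU): ISSUE — free A1,Mu2,Ld1,B1 rp4 wp2
slot 1 (MEM): ISSUE — free A1,Mu2,Ld0,B1 rp3 wp1
slot 2 (MEM): stall FU — free A1,Mu2,Ld0,B1 rp3 wp1
slot 3 (ALU): ISSUE — free A0,Mu2,Ld0,B1 rp1 wp0
slot 4 (ALU): stall FU — free A0,Mu2,Ld0,B1 rp1 wp0
slot 5 (MUL): stall RD_PORT — free A0,Mu2,Ld0,B1 rp1 wp0
slot 6 (ALU): stall FU — free A0,Mu2,Ld0,B1 rp1 wp0
slot 7 (ALU): stall FU — free A0,Mu2,Ld0,B1 rp1 wp0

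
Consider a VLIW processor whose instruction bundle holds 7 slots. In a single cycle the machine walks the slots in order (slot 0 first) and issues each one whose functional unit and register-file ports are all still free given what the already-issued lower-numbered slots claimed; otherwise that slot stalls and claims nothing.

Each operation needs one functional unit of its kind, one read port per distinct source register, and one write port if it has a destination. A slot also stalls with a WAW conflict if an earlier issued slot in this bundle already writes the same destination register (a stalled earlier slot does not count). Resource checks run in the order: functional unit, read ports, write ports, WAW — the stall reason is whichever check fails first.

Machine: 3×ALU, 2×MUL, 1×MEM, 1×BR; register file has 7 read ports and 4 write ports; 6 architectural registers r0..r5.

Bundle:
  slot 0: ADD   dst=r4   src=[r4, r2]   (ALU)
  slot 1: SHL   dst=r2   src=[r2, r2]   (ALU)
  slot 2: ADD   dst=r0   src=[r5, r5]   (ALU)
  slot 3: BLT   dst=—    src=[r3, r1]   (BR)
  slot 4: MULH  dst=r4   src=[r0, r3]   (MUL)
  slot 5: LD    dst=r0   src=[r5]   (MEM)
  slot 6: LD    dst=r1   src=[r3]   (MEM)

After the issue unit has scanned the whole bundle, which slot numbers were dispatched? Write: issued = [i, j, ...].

issued = [0, 1, 2, 3, 6]

slot 0 (ALU): ISSUE — free A2,Mu2,Ld1,B1 rp5 wp3
slot 1 (ALU): ISSUE — free A1,Mu2,Ld1,B1 rp4 wp2
slot 2 (ALU): ISSUE — free A0,Mu2,Ld1,B1 rp3 wp1
slot 3 (BR): ISSUE — free A0,Mu2,Ld1,B0 rp1 wp1
slot 4 (MUL): stall RD_PORT — free A0,Mu2,Ld1,B0 rp1 wp1
slot 5 (MEM): stall WAW — free A0,Mu2,Ld1,B0 rp1 wp1
slot 6 (MEM): ISSUE — free A0,Mu2,Ld0,B0 rp0 wp0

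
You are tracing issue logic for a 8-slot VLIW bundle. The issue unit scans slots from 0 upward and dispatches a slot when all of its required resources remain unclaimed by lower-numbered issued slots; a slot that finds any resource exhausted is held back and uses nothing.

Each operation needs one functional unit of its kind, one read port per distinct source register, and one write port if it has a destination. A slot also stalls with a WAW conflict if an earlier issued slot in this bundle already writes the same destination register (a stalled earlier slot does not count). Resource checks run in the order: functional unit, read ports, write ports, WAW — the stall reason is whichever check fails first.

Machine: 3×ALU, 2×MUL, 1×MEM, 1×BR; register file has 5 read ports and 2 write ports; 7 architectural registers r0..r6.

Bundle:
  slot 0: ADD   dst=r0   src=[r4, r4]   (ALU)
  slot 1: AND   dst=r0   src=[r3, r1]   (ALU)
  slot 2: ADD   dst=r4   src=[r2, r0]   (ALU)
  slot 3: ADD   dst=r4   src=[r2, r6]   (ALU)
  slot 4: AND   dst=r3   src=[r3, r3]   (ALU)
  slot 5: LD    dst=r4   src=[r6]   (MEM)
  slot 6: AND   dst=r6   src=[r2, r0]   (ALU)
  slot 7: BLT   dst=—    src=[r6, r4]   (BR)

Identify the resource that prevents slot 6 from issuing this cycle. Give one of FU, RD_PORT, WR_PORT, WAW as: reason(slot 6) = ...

(0) want 1×ALU +1rd +1wr — yes → AL2|MU2|ME1|BR1|rd4|wr1
(1) want 1×ALU +2rd +1wr — WAW → AL2|MU2|ME1|BR1|rd4|wr1
(2) want 1×ALU +2rd +1wr — yes → AL1|MU2|ME1|BR1|rd2|wr0
(3) want 1×ALU +2rd +1wr — WR_PORT → AL1|MU2|ME1|BR1|rd2|wr0
(4) want 1×ALU +1rd +1wr — WR_PORT → AL1|MU2|ME1|BR1|rd2|wr0
(5) want 1×MEM +1rd +1wr — WR_PORT → AL1|MU2|ME1|BR1|rd2|wr0
(6) want 1×ALU +2rd +1wr — WR_PORT → AL1|MU2|ME1|BR1|rd2|wr0
(7) want 1×BR +2rd +0wr — yes → AL1|MU2|ME1|BR0|rd0|wr0

reason(slot 6) = WR_PORT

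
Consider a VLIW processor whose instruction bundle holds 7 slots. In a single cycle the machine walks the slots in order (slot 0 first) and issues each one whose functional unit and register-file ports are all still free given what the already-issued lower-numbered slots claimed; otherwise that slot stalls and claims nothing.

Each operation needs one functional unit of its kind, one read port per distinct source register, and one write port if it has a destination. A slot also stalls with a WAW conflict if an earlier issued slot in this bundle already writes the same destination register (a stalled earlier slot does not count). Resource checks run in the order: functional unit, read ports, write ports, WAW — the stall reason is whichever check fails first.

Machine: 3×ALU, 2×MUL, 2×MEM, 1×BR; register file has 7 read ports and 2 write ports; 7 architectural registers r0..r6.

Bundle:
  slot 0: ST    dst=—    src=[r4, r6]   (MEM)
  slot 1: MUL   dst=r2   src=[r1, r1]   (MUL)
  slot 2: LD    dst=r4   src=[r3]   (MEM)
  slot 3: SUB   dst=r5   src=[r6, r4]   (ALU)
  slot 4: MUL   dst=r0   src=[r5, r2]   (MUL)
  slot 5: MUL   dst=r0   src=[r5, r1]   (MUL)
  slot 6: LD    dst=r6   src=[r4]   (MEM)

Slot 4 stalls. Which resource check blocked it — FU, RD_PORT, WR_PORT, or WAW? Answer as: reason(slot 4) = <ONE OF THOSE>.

slot 0 (MEM): ISSUE — free A3,Mu2,Ld1,B1 rp5 wp2
slot 1 (MUL): ISSUE — free A3,Mu1,Ld1,B1 rp4 wp1
slot 2 (MEM): ISSUE — free A3,Mu1,Ld0,B1 rp3 wp0
slot 3 (ALU): stall WR_PORT — free A3,Mu1,Ld0,B1 rp3 wp0
slot 4 (MUL): stall WR_PORT — free A3,Mu1,Ld0,B1 rp3 wp0
slot 5 (MUL): stall WR_PORT — free A3,Mu1,Ld0,B1 rp3 wp0
slot 6 (MEM): stall FU — free A3,Mu1,Ld0,B1 rp3 wp0

reason(slot 4) = WR_PORT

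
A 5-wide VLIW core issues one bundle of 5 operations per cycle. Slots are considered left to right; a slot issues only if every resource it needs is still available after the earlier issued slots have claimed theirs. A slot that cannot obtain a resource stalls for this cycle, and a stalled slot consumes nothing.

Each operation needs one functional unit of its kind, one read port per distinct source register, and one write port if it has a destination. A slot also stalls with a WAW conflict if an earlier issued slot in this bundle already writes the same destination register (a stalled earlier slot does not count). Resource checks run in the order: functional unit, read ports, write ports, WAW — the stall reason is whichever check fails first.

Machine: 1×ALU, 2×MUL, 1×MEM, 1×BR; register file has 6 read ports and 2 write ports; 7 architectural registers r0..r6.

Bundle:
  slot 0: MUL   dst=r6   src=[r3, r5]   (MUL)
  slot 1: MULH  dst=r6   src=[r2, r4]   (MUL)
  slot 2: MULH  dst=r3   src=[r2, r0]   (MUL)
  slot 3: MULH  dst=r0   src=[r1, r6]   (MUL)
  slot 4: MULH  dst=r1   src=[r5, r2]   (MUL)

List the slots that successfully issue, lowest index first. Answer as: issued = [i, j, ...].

(0) want 1×MUL +2rd +1wr — yes → AL1|MU1|ME1|BR1|rd4|wr1
(1) want 1×MUL +2rd +1wr — WAW → AL1|MU1|ME1|BR1|rd4|wr1
(2) want 1×MUL +2rd +1wr — yes → AL1|MU0|ME1|BR1|rd2|wr0
(3) want 1×MUL +2rd +1wr — FU → AL1|MU0|ME1|BR1|rd2|wr0
(4) want 1×MUL +2rd +1wr — FU → AL1|MU0|ME1|BR1|rd2|wr0

issued = [0, 2]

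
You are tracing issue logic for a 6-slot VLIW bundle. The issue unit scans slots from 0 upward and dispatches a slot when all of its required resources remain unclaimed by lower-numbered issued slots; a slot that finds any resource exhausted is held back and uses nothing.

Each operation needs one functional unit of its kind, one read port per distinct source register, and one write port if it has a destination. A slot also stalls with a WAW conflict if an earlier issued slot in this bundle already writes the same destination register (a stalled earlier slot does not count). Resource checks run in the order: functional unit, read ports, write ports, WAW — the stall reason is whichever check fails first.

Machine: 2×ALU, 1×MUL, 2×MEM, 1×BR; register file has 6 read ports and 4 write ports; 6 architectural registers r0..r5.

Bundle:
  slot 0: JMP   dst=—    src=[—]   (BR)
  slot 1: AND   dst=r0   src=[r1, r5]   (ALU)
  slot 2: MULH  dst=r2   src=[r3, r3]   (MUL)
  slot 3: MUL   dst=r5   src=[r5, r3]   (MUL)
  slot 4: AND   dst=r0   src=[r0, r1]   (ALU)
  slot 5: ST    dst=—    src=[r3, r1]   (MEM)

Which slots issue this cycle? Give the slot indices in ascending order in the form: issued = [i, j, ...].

[0] BR needs rd=0 wr=0: ok; after: ALU=2 MUL=1 MEM=2 BR=0, R=6, W=4
[1] ALU needs rd=2 wr=1: ok; after: ALU=1 MUL=1 MEM=2 BR=0, R=4, W=3
[2] MUL needs rd=1 wr=1: ok; after: ALU=1 MUL=0 MEM=2 BR=0, R=3, W=2
[3] MUL needs rd=2 wr=1: FU; after: ALU=1 MUL=0 MEM=2 BR=0, R=3, W=2
[4] ALU needs rd=2 wr=1: WAW; after: ALU=1 MUL=0 MEM=2 BR=0, R=3, W=2
[5] MEM needs rd=2 wr=0: ok; after: ALU=1 MUL=0 MEM=1 BR=0, R=1, W=2

issued = [0, 1, 2, 5]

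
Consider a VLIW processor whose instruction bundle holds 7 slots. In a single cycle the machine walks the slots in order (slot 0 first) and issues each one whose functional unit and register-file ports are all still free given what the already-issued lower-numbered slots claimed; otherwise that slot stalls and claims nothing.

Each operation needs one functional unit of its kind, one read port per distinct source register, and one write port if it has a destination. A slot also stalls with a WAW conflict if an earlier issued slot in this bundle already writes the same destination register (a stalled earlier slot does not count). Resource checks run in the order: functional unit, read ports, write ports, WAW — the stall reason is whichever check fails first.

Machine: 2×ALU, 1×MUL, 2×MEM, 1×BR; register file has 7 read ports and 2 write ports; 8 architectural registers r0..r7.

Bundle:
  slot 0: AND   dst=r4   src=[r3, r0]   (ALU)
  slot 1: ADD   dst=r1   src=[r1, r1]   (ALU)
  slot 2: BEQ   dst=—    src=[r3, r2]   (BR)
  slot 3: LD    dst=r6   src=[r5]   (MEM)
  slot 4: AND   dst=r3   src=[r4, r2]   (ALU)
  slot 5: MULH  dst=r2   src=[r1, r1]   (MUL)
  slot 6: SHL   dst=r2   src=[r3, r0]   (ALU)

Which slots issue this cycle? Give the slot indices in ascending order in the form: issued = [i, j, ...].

issued = [0, 1, 2]

  0. ALU→r4 ⇒ go  {1A/1Mu/2Ld/1B | 5r 1w}
  1. ALU→r1 ⇒ go  {0A/1Mu/2Ld/1B | 4r 0w}
  2. BR ⇒ go  {0A/1Mu/2Ld/0B | 2r 0w}
  3. MEM→r6 ⇒ no(WR_PORT)  {0A/1Mu/2Ld/0B | 2r 0w}
  4. ALU→r3 ⇒ no(FU)  {0A/1Mu/2Ld/0B | 2r 0w}
  5. MUL→r2 ⇒ no(WR_PORT)  {0A/1Mu/2Ld/0B | 2r 0w}
  6. ALU→r2 ⇒ no(FU)  {0A/1Mu/2Ld/0B | 2r 0w}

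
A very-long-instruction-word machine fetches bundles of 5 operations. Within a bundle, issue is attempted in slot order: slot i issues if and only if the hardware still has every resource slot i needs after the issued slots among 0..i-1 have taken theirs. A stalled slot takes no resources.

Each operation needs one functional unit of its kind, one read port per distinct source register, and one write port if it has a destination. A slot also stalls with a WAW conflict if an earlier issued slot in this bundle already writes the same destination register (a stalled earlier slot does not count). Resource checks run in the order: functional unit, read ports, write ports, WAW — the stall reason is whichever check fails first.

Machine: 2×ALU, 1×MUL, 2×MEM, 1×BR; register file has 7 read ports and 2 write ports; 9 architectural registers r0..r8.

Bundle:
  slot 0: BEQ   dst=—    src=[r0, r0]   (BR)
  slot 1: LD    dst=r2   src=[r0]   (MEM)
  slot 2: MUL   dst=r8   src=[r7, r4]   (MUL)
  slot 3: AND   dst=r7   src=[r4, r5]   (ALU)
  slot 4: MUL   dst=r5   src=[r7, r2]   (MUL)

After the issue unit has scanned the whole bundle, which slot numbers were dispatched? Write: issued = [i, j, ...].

  0. BR ⇒ go  {2A/1Mu/2Ld/0B | 6r 2w}
  1. MEM→r2 ⇒ go  {2A/1Mu/1Ld/0B | 5r 1w}
  2. MUL→r8 ⇒ go  {2A/0Mu/1Ld/0B | 3r 0w}
  3. ALU→r7 ⇒ no(WR_PORT)  {2A/0Mu/1Ld/0B | 3r 0w}
  4. MUL→r5 ⇒ no(FU)  {2A/0Mu/1Ld/0B | 3r 0w}

issued = [0, 1, 2]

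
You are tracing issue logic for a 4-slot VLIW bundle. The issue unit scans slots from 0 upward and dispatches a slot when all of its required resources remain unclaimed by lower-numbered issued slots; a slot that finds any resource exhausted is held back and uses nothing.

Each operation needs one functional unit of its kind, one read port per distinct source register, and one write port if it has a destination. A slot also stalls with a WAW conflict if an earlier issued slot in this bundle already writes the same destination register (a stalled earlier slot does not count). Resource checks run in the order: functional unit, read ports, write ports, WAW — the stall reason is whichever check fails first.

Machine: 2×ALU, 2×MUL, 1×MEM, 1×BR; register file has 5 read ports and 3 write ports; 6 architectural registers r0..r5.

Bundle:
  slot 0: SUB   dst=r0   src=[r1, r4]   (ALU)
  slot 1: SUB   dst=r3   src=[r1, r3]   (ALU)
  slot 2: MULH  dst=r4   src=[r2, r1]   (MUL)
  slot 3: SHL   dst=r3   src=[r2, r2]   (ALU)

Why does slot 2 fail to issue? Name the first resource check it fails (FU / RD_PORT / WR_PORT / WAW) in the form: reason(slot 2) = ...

  0. ALU→r0 ⇒ go  {1A/2Mu/1Ld/1B | 3r 2w}
  1. ALU→r3 ⇒ go  {0A/2Mu/1Ld/1B | 1r 1w}
  2. MUL→r4 ⇒ no(RD_PORT)  {0A/2Mu/1Ld/1B | 1r 1w}
  3. ALU→r3 ⇒ no(FU)  {0A/2Mu/1Ld/1B | 1r 1w}

reason(slot 2) = RD_PORT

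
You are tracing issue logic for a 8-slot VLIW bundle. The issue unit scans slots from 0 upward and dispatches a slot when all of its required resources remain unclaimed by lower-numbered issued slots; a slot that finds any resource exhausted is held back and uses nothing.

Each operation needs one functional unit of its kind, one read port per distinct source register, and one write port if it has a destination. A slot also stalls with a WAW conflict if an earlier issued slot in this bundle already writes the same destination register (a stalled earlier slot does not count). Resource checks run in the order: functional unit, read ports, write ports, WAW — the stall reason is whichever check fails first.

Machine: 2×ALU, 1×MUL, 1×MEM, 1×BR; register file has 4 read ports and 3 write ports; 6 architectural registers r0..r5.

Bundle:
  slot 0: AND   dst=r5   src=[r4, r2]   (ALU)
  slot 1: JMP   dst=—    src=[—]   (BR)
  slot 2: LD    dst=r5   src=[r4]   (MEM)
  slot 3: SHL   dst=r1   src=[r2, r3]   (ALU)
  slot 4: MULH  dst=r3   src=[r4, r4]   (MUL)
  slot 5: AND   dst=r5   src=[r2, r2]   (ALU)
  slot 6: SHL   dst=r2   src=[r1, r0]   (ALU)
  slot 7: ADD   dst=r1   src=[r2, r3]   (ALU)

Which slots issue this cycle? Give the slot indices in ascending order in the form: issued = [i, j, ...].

[0] ALU needs rd=2 wr=1: ok; after: ALU=1 MUL=1 MEM=1 BR=1, R=2, W=2
[1] BR needs rd=0 wr=0: ok; after: ALU=1 MUL=1 MEM=1 BR=0, R=2, W=2
[2] MEM needs rd=1 wr=1: WAW; after: ALU=1 MUL=1 MEM=1 BR=0, R=2, W=2
[3] ALU needs rd=2 wr=1: ok; after: ALU=0 MUL=1 MEM=1 BR=0, R=0, W=1
[4] MUL needs rd=1 wr=1: RD_PORT; after: ALU=0 MUL=1 MEM=1 BR=0, R=0, W=1
[5] ALU needs rd=1 wr=1: FU; after: ALU=0 MUL=1 MEM=1 BR=0, R=0, W=1
[6] ALU needs rd=2 wr=1: FU; after: ALU=0 MUL=1 MEM=1 BR=0, R=0, W=1
[7] ALU needs rd=2 wr=1: FU; after: ALU=0 MUL=1 MEM=1 BR=0, R=0, W=1

issued = [0, 1, 3]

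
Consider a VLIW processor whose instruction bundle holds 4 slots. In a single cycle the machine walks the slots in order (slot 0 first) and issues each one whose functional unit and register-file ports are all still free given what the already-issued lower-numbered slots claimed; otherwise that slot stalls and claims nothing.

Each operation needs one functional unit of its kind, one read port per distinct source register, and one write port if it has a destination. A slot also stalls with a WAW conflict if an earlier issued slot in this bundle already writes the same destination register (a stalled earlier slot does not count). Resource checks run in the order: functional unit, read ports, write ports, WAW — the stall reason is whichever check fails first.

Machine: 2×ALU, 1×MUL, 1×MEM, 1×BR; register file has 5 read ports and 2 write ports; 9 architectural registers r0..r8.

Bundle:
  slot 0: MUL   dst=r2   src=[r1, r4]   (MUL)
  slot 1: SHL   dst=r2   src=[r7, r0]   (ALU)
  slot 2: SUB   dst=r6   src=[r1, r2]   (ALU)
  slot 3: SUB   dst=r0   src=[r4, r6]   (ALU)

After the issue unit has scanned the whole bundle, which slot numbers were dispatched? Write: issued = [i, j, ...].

[0] MUL needs rd=2 wr=1: ok; after: ALU=2 MUL=0 MEM=1 BR=1, R=3, W=1
[1] ALU needs rd=2 wr=1: WAW; after: ALU=2 MUL=0 MEM=1 BR=1, R=3, W=1
[2] ALU needs rd=2 wr=1: ok; after: ALU=1 MUL=0 MEM=1 BR=1, R=1, W=0
[3] ALU needs rd=2 wr=1: RD_PORT; after: ALU=1 MUL=0 MEM=1 BR=1, R=1, W=0

issued = [0, 2]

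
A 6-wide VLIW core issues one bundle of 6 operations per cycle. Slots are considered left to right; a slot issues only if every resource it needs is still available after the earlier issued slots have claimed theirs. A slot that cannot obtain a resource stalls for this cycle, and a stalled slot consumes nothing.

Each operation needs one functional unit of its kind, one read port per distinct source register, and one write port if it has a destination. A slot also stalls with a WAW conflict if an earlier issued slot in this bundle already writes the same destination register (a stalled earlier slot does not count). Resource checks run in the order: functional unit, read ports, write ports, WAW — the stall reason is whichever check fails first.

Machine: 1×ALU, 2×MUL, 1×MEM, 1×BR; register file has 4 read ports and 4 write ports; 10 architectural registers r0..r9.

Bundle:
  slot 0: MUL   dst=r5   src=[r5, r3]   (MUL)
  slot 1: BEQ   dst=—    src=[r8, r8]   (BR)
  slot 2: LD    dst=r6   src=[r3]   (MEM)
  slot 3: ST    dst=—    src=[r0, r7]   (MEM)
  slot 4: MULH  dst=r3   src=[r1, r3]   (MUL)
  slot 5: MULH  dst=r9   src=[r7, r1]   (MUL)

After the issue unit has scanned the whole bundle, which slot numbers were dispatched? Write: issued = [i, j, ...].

issued = [0, 1, 2]

(0) want 1×MUL +2rd +1wr — yes → AL1|MU1|ME1|BR1|rd2|wr3
(1) want 1×BR +1rd +0wr — yes → AL1|MU1|ME1|BR0|rd1|wr3
(2) want 1×MEM +1rd +1wr — yes → AL1|MU1|ME0|BR0|rd0|wr2
(3) want 1×MEM +2rd +0wr — FU → AL1|MU1|ME0|BR0|rd0|wr2
(4) want 1×MUL +2rd +1wr — RD_PORT → AL1|MU1|ME0|BR0|rd0|wr2
(5) want 1×MUL +2rd +1wr — RD_PORT → AL1|MU1|ME0|BR0|rd0|wr2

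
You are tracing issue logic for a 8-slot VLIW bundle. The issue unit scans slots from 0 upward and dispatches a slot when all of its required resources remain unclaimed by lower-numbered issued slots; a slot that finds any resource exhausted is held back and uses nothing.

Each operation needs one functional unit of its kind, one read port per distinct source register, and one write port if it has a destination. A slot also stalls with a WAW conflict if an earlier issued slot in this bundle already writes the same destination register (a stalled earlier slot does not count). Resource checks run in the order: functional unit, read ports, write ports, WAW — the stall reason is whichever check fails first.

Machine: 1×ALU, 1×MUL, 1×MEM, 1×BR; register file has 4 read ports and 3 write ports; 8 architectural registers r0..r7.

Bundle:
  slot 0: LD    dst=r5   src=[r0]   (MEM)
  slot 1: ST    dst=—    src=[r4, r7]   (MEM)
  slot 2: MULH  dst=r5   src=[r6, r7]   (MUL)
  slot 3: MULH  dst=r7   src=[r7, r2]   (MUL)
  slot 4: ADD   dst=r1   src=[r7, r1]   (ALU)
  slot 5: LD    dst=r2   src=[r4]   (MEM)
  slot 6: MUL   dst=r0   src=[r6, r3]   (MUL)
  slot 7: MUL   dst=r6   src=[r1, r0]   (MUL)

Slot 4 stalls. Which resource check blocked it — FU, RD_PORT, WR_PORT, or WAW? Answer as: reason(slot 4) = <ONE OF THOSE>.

reason(slot 4) = RD_PORT

[0] MEM needs rd=1 wr=1: ok; after: ALU=1 MUL=1 MEM=0 BR=1, R=3, W=2
[1] MEM needs rd=2 wr=0: FU; after: ALU=1 MUL=1 MEM=0 BR=1, R=3, W=2
[2] MUL needs rd=2 wr=1: WAW; after: ALU=1 MUL=1 MEM=0 BR=1, R=3, W=2
[3] MUL needs rd=2 wr=1: ok; after: ALU=1 MUL=0 MEM=0 BR=1, R=1, W=1
[4] ALU needs rd=2 wr=1: RD_PORT; after: ALU=1 MUL=0 MEM=0 BR=1, R=1, W=1
[5] MEM needs rd=1 wr=1: FU; after: ALU=1 MUL=0 MEM=0 BR=1, R=1, W=1
[6] MUL needs rd=2 wr=1: FU; after: ALU=1 MUL=0 MEM=0 BR=1, R=1, W=1
[7] MUL needs rd=2 wr=1: FU; after: ALU=1 MUL=0 MEM=0 BR=1, R=1, W=1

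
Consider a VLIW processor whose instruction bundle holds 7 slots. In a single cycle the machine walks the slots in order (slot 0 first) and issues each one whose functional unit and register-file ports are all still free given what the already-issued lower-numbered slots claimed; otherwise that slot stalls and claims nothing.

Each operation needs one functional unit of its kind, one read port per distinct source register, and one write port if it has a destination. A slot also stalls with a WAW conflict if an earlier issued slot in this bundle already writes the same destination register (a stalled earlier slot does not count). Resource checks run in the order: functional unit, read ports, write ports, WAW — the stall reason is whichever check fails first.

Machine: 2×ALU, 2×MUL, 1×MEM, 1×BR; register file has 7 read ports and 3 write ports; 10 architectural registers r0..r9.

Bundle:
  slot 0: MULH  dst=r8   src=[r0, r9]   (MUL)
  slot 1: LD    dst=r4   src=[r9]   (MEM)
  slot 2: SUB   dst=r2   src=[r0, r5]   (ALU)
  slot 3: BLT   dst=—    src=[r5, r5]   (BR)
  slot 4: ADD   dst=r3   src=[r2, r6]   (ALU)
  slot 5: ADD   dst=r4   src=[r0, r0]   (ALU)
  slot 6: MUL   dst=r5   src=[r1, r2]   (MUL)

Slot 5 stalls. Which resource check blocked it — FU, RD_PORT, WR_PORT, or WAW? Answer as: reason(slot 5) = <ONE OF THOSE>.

reason(slot 5) = WR_PORT

slot 0 (MUL): ISSUE — free A2,Mu1,Ld1,B1 rp5 wp2
slot 1 (MEM): ISSUE — free A2,Mu1,Ld0,B1 rp4 wp1
slot 2 (ALU): ISSUE — free A1,Mu1,Ld0,B1 rp2 wp0
slot 3 (BR): ISSUE — free A1,Mu1,Ld0,B0 rp1 wp0
slot 4 (ALU): stall RD_PORT — free A1,Mu1,Ld0,B0 rp1 wp0
slot 5 (ALU): stall WR_PORT — free A1,Mu1,Ld0,B0 rp1 wp0
slot 6 (MUL): stall RD_PORT — free A1,Mu1,Ld0,B0 rp1 wp0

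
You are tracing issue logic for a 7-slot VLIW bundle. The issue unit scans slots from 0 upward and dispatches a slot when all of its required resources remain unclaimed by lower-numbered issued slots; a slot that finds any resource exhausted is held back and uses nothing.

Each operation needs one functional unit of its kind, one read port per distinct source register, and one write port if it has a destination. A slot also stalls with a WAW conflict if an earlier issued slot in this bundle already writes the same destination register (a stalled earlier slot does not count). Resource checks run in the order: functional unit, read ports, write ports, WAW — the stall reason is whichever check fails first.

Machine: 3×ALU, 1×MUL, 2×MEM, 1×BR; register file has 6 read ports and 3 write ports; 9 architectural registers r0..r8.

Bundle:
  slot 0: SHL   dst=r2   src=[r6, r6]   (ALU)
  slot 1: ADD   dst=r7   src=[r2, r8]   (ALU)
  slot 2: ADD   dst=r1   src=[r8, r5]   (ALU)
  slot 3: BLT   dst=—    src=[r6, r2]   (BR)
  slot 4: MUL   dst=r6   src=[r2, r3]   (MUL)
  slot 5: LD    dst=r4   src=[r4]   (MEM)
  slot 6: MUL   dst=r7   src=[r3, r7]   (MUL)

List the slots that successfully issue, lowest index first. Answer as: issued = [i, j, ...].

#0 ALU src=r6,r6 dispatched  <A:2 Mu:1 Ld:2 B:1 rd:5 wr:2>
#1 ALU src=r2,r8 dispatched  <A:1 Mu:1 Ld:2 B:1 rd:3 wr:1>
#2 ALU src=r8,r5 dispatched  <A:0 Mu:1 Ld:2 B:1 rd:1 wr:0>
#3 BR src=r6,r2 held:RD_PORT  <A:0 Mu:1 Ld:2 B:1 rd:1 wr:0>
#4 MUL src=r2,r3 held:RD_PORT  <A:0 Mu:1 Ld:2 B:1 rd:1 wr:0>
#5 MEM src=r4 held:WR_PORT  <A:0 Mu:1 Ld:2 B:1 rd:1 wr:0>
#6 MUL src=r3,r7 held:RD_PORT  <A:0 Mu:1 Ld:2 B:1 rd:1 wr:0>

issued = [0, 1, 2]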